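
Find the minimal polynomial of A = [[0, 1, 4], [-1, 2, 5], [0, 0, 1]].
m_A(x) = (x - 1)^3

The characteristic polynomial factors as (x - 1)^3. The minimal polynomial is ∏(x - λ)^{k_λ} where k_λ is the size of the largest Jordan block at λ.

For λ = 1: rank(A - I) = 2, and the largest Jordan block has size 3 (the smallest k with rank((A - I)^k) = rank((A - I)^(k+1))).

So m_A(x) = (x - 1)^3.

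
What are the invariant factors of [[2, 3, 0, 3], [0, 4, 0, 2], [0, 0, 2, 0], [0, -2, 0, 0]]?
The Jordan structure of A has elementary divisors (x - 2)^2, (x - 2), (x - 2). Arranging the block sizes at each eigenvalue in decreasing order and taking row products gives the invariant factors.

Invariant factors (smallest first, each dividing the next): x - 2, x - 2, (x - 2)^2.

Check: the last factor (x - 2)^2 is the minimal polynomial, and the product (x - 2)^4 is the characteristic polynomial.

x - 2, x - 2, (x - 2)^2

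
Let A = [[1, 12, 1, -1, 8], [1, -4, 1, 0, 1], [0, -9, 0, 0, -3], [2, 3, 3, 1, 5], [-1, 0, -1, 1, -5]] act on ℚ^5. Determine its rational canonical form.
R = [[0, 3, 0, 0, 0], [1, -4, 0, 0, 0], [0, 0, 0, 0, -3], [0, 0, 1, 0, 7], [0, 0, 0, 1, -3]]

The invariant factors of A (the non-unit diagonal entries of the Smith normal form of xI - A over ℚ[x]) are x^2 + 4x - 3, (x - 1)(x^2 + 4x - 3), each dividing the next. The characteristic polynomial is their product, (x - 1)(x^2 + 4x - 3)^2.

The rational canonical form is the block-diagonal matrix of companion matrices C(f_i):
R = [[0, 3, 0, 0, 0], [1, -4, 0, 0, 0], [0, 0, 0, 0, -3], [0, 0, 1, 0, 7], [0, 0, 0, 1, -3]].

Note the characteristic polynomial does not split into linear factors over ℚ, so A has no Jordan form over ℚ; the rational canonical form exists over any field.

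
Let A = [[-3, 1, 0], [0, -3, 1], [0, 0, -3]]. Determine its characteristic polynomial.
xI - A = [[x + 3, -1, 0], [0, x + 3, -1], [0, 0, x + 3]].

Expanding det(xI - A) along the first row:
det(xI - A) = + (x + 3)·det([[x + 3, -1], [0, x + 3]]) - (-1)·det([[0, -1], [0, x + 3]]) + (0)·det([[0, x + 3], [0, 0]]).

Evaluating gives χ_A(x) = x^3 + 9x^2 + 27x + 27 = (x + 3)^3.

χ_A(x) = (x + 3)^3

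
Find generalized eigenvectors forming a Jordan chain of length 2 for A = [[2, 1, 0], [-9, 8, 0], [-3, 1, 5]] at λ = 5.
v_1 = [[0, 1, 0]]^T, v_2 = [[1, 3, 1]]^T

We seek v_1 ∈ ker((A - 5I)^2) \ ker(A - 5I), then set v_{i+1} = (A - 5I) v_i.

One such chain is v_1 = [[0, 1, 0]]^T, v_2 = [[1, 3, 1]]^T. Check: (A - 5I) v_2 = [[0, 0, 0]]^T = 0.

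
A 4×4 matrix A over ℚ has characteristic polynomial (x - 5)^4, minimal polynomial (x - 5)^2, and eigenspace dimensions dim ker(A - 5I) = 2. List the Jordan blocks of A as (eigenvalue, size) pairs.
Jordan blocks: (5, 2), (5, 2)

λ = 5: algebraic multiplicity 4 (exponent in χ_A), largest block size 2 (exponent in m_A), 2 blocks (geometric multiplicity). These force block sizes [2, 2].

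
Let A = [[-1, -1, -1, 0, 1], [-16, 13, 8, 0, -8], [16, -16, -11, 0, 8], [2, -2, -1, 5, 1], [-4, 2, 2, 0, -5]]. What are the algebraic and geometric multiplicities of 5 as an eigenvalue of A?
algebraic multiplicity 2, geometric multiplicity 1

The characteristic polynomial is (x - 5)^2(x + 3)^3, so the factor x - 5 appears with exponent 2: the algebraic multiplicity is 2.

rank(A - 5I) = 4, so the eigenspace has dimension 5 - 4 = 1: the geometric multiplicity is 1.

Since 1 < 2, A is not diagonalizable.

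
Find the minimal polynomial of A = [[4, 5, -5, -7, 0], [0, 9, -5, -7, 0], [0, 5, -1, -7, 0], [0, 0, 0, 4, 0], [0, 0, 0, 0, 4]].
The characteristic polynomial factors as (x - 4)^5. The minimal polynomial is ∏(x - λ)^{k_λ} where k_λ is the size of the largest Jordan block at λ.

For λ = 4: rank(A - 4I) = 1, and the largest Jordan block has size 2 (the smallest k with rank((A - 4I)^k) = rank((A - 4I)^(k+1))).

So m_A(x) = (x - 4)^2.

m_A(x) = (x - 4)^2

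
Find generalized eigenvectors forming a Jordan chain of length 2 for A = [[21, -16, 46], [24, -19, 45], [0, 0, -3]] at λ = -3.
We seek v_1 ∈ ker((A + 3I)^2) \ ker(A + 3I), then set v_{i+1} = (A + 3I) v_i.

One such chain is v_1 = [[2, 6, 1]]^T, v_2 = [[-2, -3, 0]]^T. Check: (A + 3I) v_2 = [[0, 0, 0]]^T = 0.

v_1 = [[2, 6, 1]]^T, v_2 = [[-2, -3, 0]]^T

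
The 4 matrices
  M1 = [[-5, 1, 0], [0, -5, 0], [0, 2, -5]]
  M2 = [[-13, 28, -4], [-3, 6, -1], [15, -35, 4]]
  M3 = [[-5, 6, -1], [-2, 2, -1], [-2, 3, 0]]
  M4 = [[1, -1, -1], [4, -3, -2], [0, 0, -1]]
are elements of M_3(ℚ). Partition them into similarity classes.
3 classes: {M1}, {M2, M4}, {M3}

Characteristic polynomials: χ_{M1} = (x + 5)^3, χ_{M2} = (x + 1)^3, χ_{M3} = (x + 1)^3, χ_{M4} = (x + 1)^3.

{M1}: invariant factors x + 5, (x + 5)^2.

{M2, M4}: invariant factors x + 1, (x + 1)^2.

{M3}: invariant factors (x + 1)^3.

Matrices are similar if and only if their invariant-factor lists agree; the partition into similarity classes is {M1}, {M2, M4}, {M3}.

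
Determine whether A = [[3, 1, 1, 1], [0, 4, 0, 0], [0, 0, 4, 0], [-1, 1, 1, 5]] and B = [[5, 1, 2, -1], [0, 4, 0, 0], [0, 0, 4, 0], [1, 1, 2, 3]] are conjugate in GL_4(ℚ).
Two matrices over a field are similar if and only if they have the same invariant factors.

Both A and B have characteristic polynomial (x - 4)^4 and minimal polynomial (x - 4)^2. Computing further, both have invariant factors x - 4, x - 4, (x - 4)^2. Hence A and B are similar.

Yes.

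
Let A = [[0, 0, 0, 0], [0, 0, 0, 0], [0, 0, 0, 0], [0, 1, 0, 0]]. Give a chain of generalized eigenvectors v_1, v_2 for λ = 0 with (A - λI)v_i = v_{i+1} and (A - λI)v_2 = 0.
v_1 = [[0, 1, 0, 0]]^T, v_2 = [[0, 0, 0, 1]]^T

We seek v_1 ∈ ker(A^2) \ ker(A), then set v_{i+1} = A v_i.

One such chain is v_1 = [[0, 1, 0, 0]]^T, v_2 = [[0, 0, 0, 1]]^T. Check: A v_2 = [[0, 0, 0, 0]]^T = 0.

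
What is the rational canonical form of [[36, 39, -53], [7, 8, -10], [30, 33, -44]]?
R = [[0, 0, -3], [1, 0, 1], [0, 1, 0]]

The invariant factors of A (the non-unit diagonal entries of the Smith normal form of xI - A over ℚ[x]) are x^3 - x + 3, each dividing the next. The characteristic polynomial is their product, x^3 - x + 3.

The rational canonical form is the block-diagonal matrix of companion matrices C(f_i):
R = [[0, 0, -3], [1, 0, 1], [0, 1, 0]].

Note the characteristic polynomial does not split into linear factors over ℚ, so A has no Jordan form over ℚ; the rational canonical form exists over any field.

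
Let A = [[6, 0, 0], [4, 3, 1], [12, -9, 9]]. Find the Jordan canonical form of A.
The characteristic polynomial is det(xI - A) = (x - 6)^3, so the eigenvalues are 6 (algebraic multiplicity 3).

For λ = 6: rank(A - 6I) = 1, rank((A - 6I)^2) = 0. The eigenspace has dimension 3 - 1 = 2, so there are 2 Jordan blocks; the rank sequence gives block sizes [2, 1].

Assembling the blocks gives the Jordan form J above.

J = [[6, 1, 0], [0, 6, 0], [0, 0, 6]]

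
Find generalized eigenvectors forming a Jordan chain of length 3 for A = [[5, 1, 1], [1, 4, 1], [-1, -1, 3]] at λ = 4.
v_1 = [[0, 0, 1]]^T, v_2 = [[1, 1, -1]]^T, v_3 = [[1, 0, -1]]^T

We seek v_1 ∈ ker((A - 4I)^3) \ ker((A - 4I)^2), then set v_{i+1} = (A - 4I) v_i.

One such chain is v_1 = [[0, 0, 1]]^T, v_2 = [[1, 1, -1]]^T, v_3 = [[1, 0, -1]]^T. Check: (A - 4I) v_3 = [[0, 0, 0]]^T = 0.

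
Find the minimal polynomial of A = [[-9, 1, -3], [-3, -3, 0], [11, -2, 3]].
The characteristic polynomial factors as (x + 3)^3. The minimal polynomial is ∏(x - λ)^{k_λ} where k_λ is the size of the largest Jordan block at λ.

For λ = -3: rank(A + 3I) = 2, and the largest Jordan block has size 3 (the smallest k with rank((A + 3I)^k) = rank((A + 3I)^(k+1))).

So m_A(x) = (x + 3)^3.

m_A(x) = (x + 3)^3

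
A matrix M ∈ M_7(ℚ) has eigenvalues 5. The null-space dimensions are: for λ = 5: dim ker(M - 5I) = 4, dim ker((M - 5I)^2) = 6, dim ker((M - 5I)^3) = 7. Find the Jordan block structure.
Jordan blocks: (5, 3), (5, 2), (5, 1), (5, 1)

λ = 5: successive nullity increments [4, 2, 1] count blocks of size ≥ k; block sizes are [3, 2, 1, 1].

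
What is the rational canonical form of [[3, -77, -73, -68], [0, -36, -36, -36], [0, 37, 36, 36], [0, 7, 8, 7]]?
The invariant factors of A (the non-unit diagonal entries of the Smith normal form of xI - A over ℚ[x]) are x - 3, (x - 6)(x - 3)(x + 2), each dividing the next. The characteristic polynomial is their product, (x - 6)(x - 3)^2(x + 2).

The rational canonical form is the block-diagonal matrix of companion matrices C(f_i):
R = [[3, 0, 0, 0], [0, 0, 0, -36], [0, 1, 0, 0], [0, 0, 1, 7]].

R = [[3, 0, 0, 0], [0, 0, 0, -36], [0, 1, 0, 0], [0, 0, 1, 7]]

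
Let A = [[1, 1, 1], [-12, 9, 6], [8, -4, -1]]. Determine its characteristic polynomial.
χ_A(x) = (x - 3)^3

xI - A = [[x - 1, -1, -1], [12, x - 9, -6], [-8, 4, x + 1]].

Expanding det(xI - A) along the first row:
det(xI - A) = + (x - 1)·det([[x - 9, -6], [4, x + 1]]) - (-1)·det([[12, -6], [-8, x + 1]]) + (-1)·det([[12, x - 9], [-8, 4]]).

Evaluating gives χ_A(x) = x^3 - 9x^2 + 27x - 27 = (x - 3)^3.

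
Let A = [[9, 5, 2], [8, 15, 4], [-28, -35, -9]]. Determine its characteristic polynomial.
xI - A = [[x - 9, -5, -2], [-8, x - 15, -4], [28, 35, x + 9]].

Expanding det(xI - A) along the first row:
det(xI - A) = + (x - 9)·det([[x - 15, -4], [35, x + 9]]) - (-5)·det([[-8, -4], [28, x + 9]]) + (-2)·det([[-8, x - 15], [28, 35]]).

Evaluating gives χ_A(x) = x^3 - 15x^2 + 75x - 125 = (x - 5)^3.

χ_A(x) = (x - 5)^3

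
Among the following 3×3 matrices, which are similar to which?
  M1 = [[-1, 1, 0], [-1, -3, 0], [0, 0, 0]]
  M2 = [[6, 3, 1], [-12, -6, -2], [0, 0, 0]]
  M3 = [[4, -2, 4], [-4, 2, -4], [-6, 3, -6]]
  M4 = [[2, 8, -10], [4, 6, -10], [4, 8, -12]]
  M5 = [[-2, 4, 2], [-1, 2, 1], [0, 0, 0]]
Characteristic polynomials: χ_{M1} = x(x + 2)^2, χ_{M2} = x^3, χ_{M3} = x^3, χ_{M4} = x(x + 2)^2, χ_{M5} = x^3.

{M1}: invariant factors x(x + 2)^2.

{M2, M3, M5}: invariant factors x, x^2.

{M4}: invariant factors x + 2, x(x + 2).

Matrices are similar if and only if their invariant-factor lists agree; the partition into similarity classes is {M1}, {M2, M3, M5}, {M4}.

3 classes: {M1}, {M2, M3, M5}, {M4}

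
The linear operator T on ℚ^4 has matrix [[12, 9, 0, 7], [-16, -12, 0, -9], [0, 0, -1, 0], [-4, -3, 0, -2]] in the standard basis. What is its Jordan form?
J = [[-1, 1, 0, 0], [0, -1, 0, 0], [0, 0, -1, 0], [0, 0, 0, 0]]

The characteristic polynomial is det(xI - A) = x(x + 1)^3, so the eigenvalues are -1 (algebraic multiplicity 3), 0 (algebraic multiplicity 1).

For λ = -1: rank(A + I) = 2, rank((A + I)^2) = 1. The eigenspace has dimension 4 - 2 = 2, so there are 2 Jordan blocks; the rank sequence gives block sizes [2, 1].

For λ = 0: algebraic multiplicity 1 gives one 1×1 block.

Assembling the blocks gives the Jordan form J above.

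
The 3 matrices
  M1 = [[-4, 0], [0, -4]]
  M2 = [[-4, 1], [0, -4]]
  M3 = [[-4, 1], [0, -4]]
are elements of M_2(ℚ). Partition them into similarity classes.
Characteristic polynomials: χ_{M1} = (x + 4)^2, χ_{M2} = (x + 4)^2, χ_{M3} = (x + 4)^2.

{M1}: invariant factors x + 4, x + 4.

{M2, M3}: invariant factors (x + 4)^2.

Matrices are similar if and only if their invariant-factor lists agree; the partition into similarity classes is {M1}, {M2, M3}.

2 classes: {M1}, {M2, M3}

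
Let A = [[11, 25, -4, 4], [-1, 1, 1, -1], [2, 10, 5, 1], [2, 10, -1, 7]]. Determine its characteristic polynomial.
xI - A = [[x - 11, -25, 4, -4], [1, x - 1, -1, 1], [-2, -10, x - 5, -1], [-2, -10, 1, x - 7]].

Expanding det(xI - A) along the first row:
det(xI - A) = + (x - 11)·det([[x - 1, -1, 1], [-10, x - 5, -1], [-10, 1, x - 7]]) - (-25)·det([[1, -1, 1], [-2, x - 5, -1], [-2, 1, x - 7]]) + (4)·det([[1, x - 1, 1], [-2, -10, -1], [-2, -10, x - 7]]) - (-4)·det([[1, x - 1, -1], [-2, -10, x - 5], [-2, -10, 1]]).

Evaluating gives χ_A(x) = x^4 - 24x^3 + 216x^2 - 864x + 1296 = (x - 6)^4.

χ_A(x) = (x - 6)^4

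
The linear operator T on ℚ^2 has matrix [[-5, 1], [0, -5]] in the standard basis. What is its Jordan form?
The characteristic polynomial is det(xI - A) = (x + 5)^2, so the eigenvalues are -5 (algebraic multiplicity 2).

For λ = -5: rank(A + 5I) = 1, rank((A + 5I)^2) = 0. The eigenspace has dimension 2 - 1 = 1, so there is 1 Jordan block; the rank sequence gives block sizes [2].

Assembling the blocks gives the Jordan form J above.

J = [[-5, 1], [0, -5]]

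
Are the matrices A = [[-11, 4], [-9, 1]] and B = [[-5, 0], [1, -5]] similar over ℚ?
Two matrices over a field are similar if and only if they have the same invariant factors.

Both A and B have characteristic polynomial (x + 5)^2 and minimal polynomial (x + 5)^2. Computing further, both have invariant factors (x + 5)^2. Hence A and B are similar.

Yes.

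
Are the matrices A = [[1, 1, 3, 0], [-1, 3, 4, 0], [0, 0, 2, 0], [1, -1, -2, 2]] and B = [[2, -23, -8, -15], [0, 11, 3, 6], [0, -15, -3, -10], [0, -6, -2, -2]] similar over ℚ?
Yes.

Two matrices over a field are similar if and only if they have the same invariant factors.

Both A and B have characteristic polynomial (x - 2)^4 and minimal polynomial (x - 2)^3. Computing further, both have invariant factors x - 2, (x - 2)^3. Hence A and B are similar.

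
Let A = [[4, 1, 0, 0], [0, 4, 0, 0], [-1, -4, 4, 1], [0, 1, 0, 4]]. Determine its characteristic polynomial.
χ_A(x) = (x - 4)^4

xI - A = [[x - 4, -1, 0, 0], [0, x - 4, 0, 0], [1, 4, x - 4, -1], [0, -1, 0, x - 4]].

Expanding det(xI - A) along the first row:
det(xI - A) = + (x - 4)·det([[x - 4, 0, 0], [4, x - 4, -1], [-1, 0, x - 4]]) - (-1)·det([[0, 0, 0], [1, x - 4, -1], [0, 0, x - 4]]) + (0)·det([[0, x - 4, 0], [1, 4, -1], [0, -1, x - 4]]) - (0)·det([[0, x - 4, 0], [1, 4, x - 4], [0, -1, 0]]).

Evaluating gives χ_A(x) = x^4 - 16x^3 + 96x^2 - 256x + 256 = (x - 4)^4.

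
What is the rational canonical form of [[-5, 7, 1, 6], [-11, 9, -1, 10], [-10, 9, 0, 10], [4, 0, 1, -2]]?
The invariant factors of A (the non-unit diagonal entries of the Smith normal form of xI - A over ℚ[x]) are (x^2 - x + 4)^2, each dividing the next. The characteristic polynomial is their product, (x^2 - x + 4)^2.

The rational canonical form is the block-diagonal matrix of companion matrices C(f_i):
R = [[0, 0, 0, -16], [1, 0, 0, 8], [0, 1, 0, -9], [0, 0, 1, 2]].

Note the characteristic polynomial does not split into linear factors over ℚ, so A has no Jordan form over ℚ; the rational canonical form exists over any field.

R = [[0, 0, 0, -16], [1, 0, 0, 8], [0, 1, 0, -9], [0, 0, 1, 2]]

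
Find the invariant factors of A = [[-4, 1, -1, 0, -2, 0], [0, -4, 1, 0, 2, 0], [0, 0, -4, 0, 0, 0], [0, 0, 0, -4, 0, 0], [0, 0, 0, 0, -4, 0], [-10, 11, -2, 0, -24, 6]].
The Jordan structure of A has elementary divisors (x + 4)^3, (x + 4), (x + 4), (x - 6). Arranging the block sizes at each eigenvalue in decreasing order and taking row products gives the invariant factors.

Invariant factors (smallest first, each dividing the next): x + 4, x + 4, (x - 6)(x + 4)^3.

Check: the last factor (x - 6)(x + 4)^3 is the minimal polynomial, and the product (x - 6)(x + 4)^5 is the characteristic polynomial.

x + 4, x + 4, (x - 6)(x + 4)^3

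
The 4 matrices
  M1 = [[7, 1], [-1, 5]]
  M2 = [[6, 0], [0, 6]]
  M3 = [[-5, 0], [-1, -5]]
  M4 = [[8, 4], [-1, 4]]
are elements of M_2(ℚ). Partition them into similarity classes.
Characteristic polynomials: χ_{M1} = (x - 6)^2, χ_{M2} = (x - 6)^2, χ_{M3} = (x + 5)^2, χ_{M4} = (x - 6)^2.

{M1, M4}: invariant factors (x - 6)^2.

{M2}: invariant factors x - 6, x - 6.

{M3}: invariant factors (x + 5)^2.

Matrices are similar if and only if their invariant-factor lists agree; the partition into similarity classes is {M1, M4}, {M2}, {M3}.

3 classes: {M1, M4}, {M2}, {M3}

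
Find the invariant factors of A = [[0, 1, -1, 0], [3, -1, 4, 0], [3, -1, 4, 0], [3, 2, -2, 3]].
The Jordan structure of A has elementary divisors x^2, (x - 3), (x - 3). Arranging the block sizes at each eigenvalue in decreasing order and taking row products gives the invariant factors.

Invariant factors (smallest first, each dividing the next): x - 3, x^2(x - 3).

Check: the last factor x^2(x - 3) is the minimal polynomial, and the product x^2(x - 3)^2 is the characteristic polynomial.

x - 3, x^2(x - 3)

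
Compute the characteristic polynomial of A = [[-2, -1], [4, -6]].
χ_A(x) = (x + 4)^2

xI - A = [[x + 2, 1], [-4, x + 6]].

Expanding det(xI - A) along the first row:
det(xI - A) = + (x + 2)·det([[x + 6]]) - (1)·det([[-4]]).

Evaluating gives χ_A(x) = x^2 + 8x + 16 = (x + 4)^2.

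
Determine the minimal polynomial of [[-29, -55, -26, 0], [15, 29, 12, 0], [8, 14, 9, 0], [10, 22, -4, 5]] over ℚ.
m_A(x) = (x - 5)(x - 2)^2

The characteristic polynomial factors as (x - 5)^2(x - 2)^2. The minimal polynomial is ∏(x - λ)^{k_λ} where k_λ is the size of the largest Jordan block at λ.

For λ = 2: rank(A - 2I) = 3, and the largest Jordan block has size 2 (the smallest k with rank((A - 2I)^k) = rank((A - 2I)^(k+1))).
For λ = 5: rank(A - 5I) = 2, and the largest Jordan block has size 1 (the smallest k with rank((A - 5I)^k) = rank((A - 5I)^(k+1))).

So m_A(x) = (x - 5)(x - 2)^2.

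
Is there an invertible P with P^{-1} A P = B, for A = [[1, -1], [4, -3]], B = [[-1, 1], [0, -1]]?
Two matrices over a field are similar if and only if they have the same invariant factors.

Both A and B have characteristic polynomial (x + 1)^2 and minimal polynomial (x + 1)^2. Computing further, both have invariant factors (x + 1)^2. Hence A and B are similar.

Yes.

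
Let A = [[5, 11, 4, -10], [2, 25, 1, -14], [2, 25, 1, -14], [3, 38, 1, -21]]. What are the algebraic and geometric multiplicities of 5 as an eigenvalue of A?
algebraic multiplicity 2, geometric multiplicity 1

The characteristic polynomial is x^2(x - 5)^2, so the factor x - 5 appears with exponent 2: the algebraic multiplicity is 2.

rank(A - 5I) = 3, so the eigenspace has dimension 4 - 3 = 1: the geometric multiplicity is 1.

Since 1 < 2, A is not diagonalizable.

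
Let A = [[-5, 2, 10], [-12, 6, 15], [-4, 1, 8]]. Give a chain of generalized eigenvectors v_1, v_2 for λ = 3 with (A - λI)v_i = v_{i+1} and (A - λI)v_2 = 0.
v_1 = [[-1, -3, 0]]^T, v_2 = [[2, 3, 1]]^T

We seek v_1 ∈ ker((A - 3I)^2) \ ker(A - 3I), then set v_{i+1} = (A - 3I) v_i.

One such chain is v_1 = [[-1, -3, 0]]^T, v_2 = [[2, 3, 1]]^T. Check: (A - 3I) v_2 = [[0, 0, 0]]^T = 0.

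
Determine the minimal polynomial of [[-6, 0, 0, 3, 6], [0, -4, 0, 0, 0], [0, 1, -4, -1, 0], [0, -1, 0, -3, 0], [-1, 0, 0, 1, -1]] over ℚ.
The characteristic polynomial factors as (x + 3)^2(x + 4)^3. The minimal polynomial is ∏(x - λ)^{k_λ} where k_λ is the size of the largest Jordan block at λ.

For λ = -4: rank(A + 4I) = 3, and the largest Jordan block has size 2 (the smallest k with rank((A + 4I)^k) = rank((A + 4I)^(k+1))).
For λ = -3: rank(A + 3I) = 3, and the largest Jordan block has size 1 (the smallest k with rank((A + 3I)^k) = rank((A + 3I)^(k+1))).

So m_A(x) = (x + 3)(x + 4)^2.

m_A(x) = (x + 3)(x + 4)^2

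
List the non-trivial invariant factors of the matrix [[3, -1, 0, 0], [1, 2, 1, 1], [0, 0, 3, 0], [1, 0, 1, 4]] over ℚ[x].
The Jordan structure of A has elementary divisors (x - 3)^3, (x - 3). Arranging the block sizes at each eigenvalue in decreasing order and taking row products gives the invariant factors.

Invariant factors (smallest first, each dividing the next): x - 3, (x - 3)^3.

Check: the last factor (x - 3)^3 is the minimal polynomial, and the product (x - 3)^4 is the characteristic polynomial.

x - 3, (x - 3)^3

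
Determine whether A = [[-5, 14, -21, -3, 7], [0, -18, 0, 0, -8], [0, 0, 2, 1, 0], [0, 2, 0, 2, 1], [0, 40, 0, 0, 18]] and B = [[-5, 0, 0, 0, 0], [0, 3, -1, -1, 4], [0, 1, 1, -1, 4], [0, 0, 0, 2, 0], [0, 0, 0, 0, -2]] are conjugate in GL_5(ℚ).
No.

Both have characteristic polynomial (x - 2)^3(x + 2)(x + 5), but the minimal polynomial of A is (x - 2)^3(x + 2)(x + 5) while the minimal polynomial of B is (x - 2)^2(x + 2)(x + 5). The minimal polynomial is a similarity invariant, so A and B are not similar.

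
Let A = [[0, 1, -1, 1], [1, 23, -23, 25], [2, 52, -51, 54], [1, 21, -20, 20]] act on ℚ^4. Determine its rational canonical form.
R = [[0, 0, 0, -1], [1, 0, 0, -8], [0, 1, 0, -18], [0, 0, 1, -8]]

The invariant factors of A (the non-unit diagonal entries of the Smith normal form of xI - A over ℚ[x]) are (x^2 + 4x + 1)^2, each dividing the next. The characteristic polynomial is their product, (x^2 + 4x + 1)^2.

The rational canonical form is the block-diagonal matrix of companion matrices C(f_i):
R = [[0, 0, 0, -1], [1, 0, 0, -8], [0, 1, 0, -18], [0, 0, 1, -8]].

Note the characteristic polynomial does not split into linear factors over ℚ, so A has no Jordan form over ℚ; the rational canonical form exists over any field.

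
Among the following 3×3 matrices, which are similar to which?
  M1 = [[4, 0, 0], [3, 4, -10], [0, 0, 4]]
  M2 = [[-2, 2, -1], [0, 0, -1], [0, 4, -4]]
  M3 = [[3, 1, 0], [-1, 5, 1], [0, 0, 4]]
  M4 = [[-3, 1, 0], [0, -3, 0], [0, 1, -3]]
Characteristic polynomials: χ_{M1} = (x - 4)^3, χ_{M2} = (x + 2)^3, χ_{M3} = (x - 4)^3, χ_{M4} = (x + 3)^3.

{M1}: invariant factors x - 4, (x - 4)^2.

{M2}: invariant factors x + 2, (x + 2)^2.

{M3}: invariant factors (x - 4)^3.

{M4}: invariant factors x + 3, (x + 3)^2.

Matrices are similar if and only if their invariant-factor lists agree; the partition into similarity classes is {M1}, {M2}, {M3}, {M4}.

4 classes: {M1}, {M2}, {M3}, {M4}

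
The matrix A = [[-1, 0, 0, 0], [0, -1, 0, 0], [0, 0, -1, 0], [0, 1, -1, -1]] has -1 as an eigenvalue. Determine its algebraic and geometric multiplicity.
The characteristic polynomial is (x + 1)^4, so the factor x + 1 appears with exponent 4: the algebraic multiplicity is 4.

rank(A + I) = 1, so the eigenspace has dimension 4 - 1 = 3: the geometric multiplicity is 3.

Since 3 < 4, A is not diagonalizable.

algebraic multiplicity 4, geometric multiplicity 3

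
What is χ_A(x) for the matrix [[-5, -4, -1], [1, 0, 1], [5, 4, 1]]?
χ_A(x) = x^2(x + 4)

xI - A = [[x + 5, 4, 1], [-1, x, -1], [-5, -4, x - 1]].

Expanding det(xI - A) along the first row:
det(xI - A) = + (x + 5)·det([[x, -1], [-4, x - 1]]) - (4)·det([[-1, -1], [-5, x - 1]]) + (1)·det([[-1, x], [-5, -4]]).

Evaluating gives χ_A(x) = x^3 + 4x^2 = x^2(x + 4).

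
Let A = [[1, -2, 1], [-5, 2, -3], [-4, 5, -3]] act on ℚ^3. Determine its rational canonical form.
The invariant factors of A (the non-unit diagonal entries of the Smith normal form of xI - A over ℚ[x]) are x^3 + 2x + 2, each dividing the next. The characteristic polynomial is their product, x^3 + 2x + 2.

The rational canonical form is the block-diagonal matrix of companion matrices C(f_i):
R = [[0, 0, -2], [1, 0, -2], [0, 1, 0]].

Note the characteristic polynomial does not split into linear factors over ℚ, so A has no Jordan form over ℚ; the rational canonical form exists over any field.

R = [[0, 0, -2], [1, 0, -2], [0, 1, 0]]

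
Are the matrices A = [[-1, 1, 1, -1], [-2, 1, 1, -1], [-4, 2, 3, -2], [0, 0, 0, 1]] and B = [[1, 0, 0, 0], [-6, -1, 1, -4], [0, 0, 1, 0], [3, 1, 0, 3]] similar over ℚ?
Two matrices over a field are similar if and only if they have the same invariant factors.

Both A and B have characteristic polynomial (x - 1)^4 and minimal polynomial (x - 1)^3. Computing further, both have invariant factors x - 1, (x - 1)^3. Hence A and B are similar.

Yes.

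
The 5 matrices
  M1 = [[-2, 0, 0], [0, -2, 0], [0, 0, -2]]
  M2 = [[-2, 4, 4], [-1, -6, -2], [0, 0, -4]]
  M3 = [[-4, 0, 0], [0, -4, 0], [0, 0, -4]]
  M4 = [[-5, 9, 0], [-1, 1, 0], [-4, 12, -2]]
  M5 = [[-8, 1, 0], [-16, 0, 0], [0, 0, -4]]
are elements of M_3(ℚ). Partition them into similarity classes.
Characteristic polynomials: χ_{M1} = (x + 2)^3, χ_{M2} = (x + 4)^3, χ_{M3} = (x + 4)^3, χ_{M4} = (x + 2)^3, χ_{M5} = (x + 4)^3.

{M1}: invariant factors x + 2, x + 2, x + 2.

{M2, M5}: invariant factors x + 4, (x + 4)^2.

{M3}: invariant factors x + 4, x + 4, x + 4.

{M4}: invariant factors x + 2, (x + 2)^2.

Matrices are similar if and only if their invariant-factor lists agree; the partition into similarity classes is {M1}, {M2, M5}, {M3}, {M4}.

4 classes: {M1}, {M2, M5}, {M3}, {M4}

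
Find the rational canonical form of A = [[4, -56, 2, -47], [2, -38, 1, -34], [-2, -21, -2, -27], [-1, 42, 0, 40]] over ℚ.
R = [[0, 0, 0, 27], [1, 0, 0, -36], [0, 1, 0, 6], [0, 0, 1, 4]]

The invariant factors of A (the non-unit diagonal entries of the Smith normal form of xI - A over ℚ[x]) are (x - 3)^2(x - 1)(x + 3), each dividing the next. The characteristic polynomial is their product, (x - 3)^2(x - 1)(x + 3).

The rational canonical form is the block-diagonal matrix of companion matrices C(f_i):
R = [[0, 0, 0, 27], [1, 0, 0, -36], [0, 1, 0, 6], [0, 0, 1, 4]].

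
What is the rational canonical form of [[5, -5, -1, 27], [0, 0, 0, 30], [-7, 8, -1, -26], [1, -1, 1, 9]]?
R = [[6, 0, 0, 0], [0, 0, 0, 30], [0, 1, 0, -11], [0, 0, 1, 7]]

The invariant factors of A (the non-unit diagonal entries of the Smith normal form of xI - A over ℚ[x]) are x - 6, (x - 6)(x^2 - x + 5), each dividing the next. The characteristic polynomial is their product, (x - 6)^2(x^2 - x + 5).

The rational canonical form is the block-diagonal matrix of companion matrices C(f_i):
R = [[6, 0, 0, 0], [0, 0, 0, 30], [0, 1, 0, -11], [0, 0, 1, 7]].

Note the characteristic polynomial does not split into linear factors over ℚ, so A has no Jordan form over ℚ; the rational canonical form exists over any field.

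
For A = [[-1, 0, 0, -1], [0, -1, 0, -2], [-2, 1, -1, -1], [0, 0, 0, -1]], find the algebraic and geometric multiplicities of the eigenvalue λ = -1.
The characteristic polynomial is (x + 1)^4, so the factor x + 1 appears with exponent 4: the algebraic multiplicity is 4.

rank(A + I) = 2, so the eigenspace has dimension 4 - 2 = 2: the geometric multiplicity is 2.

Since 2 < 4, A is not diagonalizable.

algebraic multiplicity 4, geometric multiplicity 2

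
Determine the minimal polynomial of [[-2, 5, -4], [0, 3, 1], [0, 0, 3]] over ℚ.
The characteristic polynomial factors as (x - 3)^2(x + 2). The minimal polynomial is ∏(x - λ)^{k_λ} where k_λ is the size of the largest Jordan block at λ.

For λ = -2: rank(A + 2I) = 2, and the largest Jordan block has size 1 (the smallest k with rank((A + 2I)^k) = rank((A + 2I)^(k+1))).
For λ = 3: rank(A - 3I) = 2, and the largest Jordan block has size 2 (the smallest k with rank((A - 3I)^k) = rank((A - 3I)^(k+1))).

So m_A(x) = (x - 3)^2(x + 2).

m_A(x) = (x - 3)^2(x + 2)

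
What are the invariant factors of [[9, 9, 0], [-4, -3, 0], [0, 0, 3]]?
x - 3, (x - 3)^2

The Jordan structure of A has elementary divisors (x - 3)^2, (x - 3). Arranging the block sizes at each eigenvalue in decreasing order and taking row products gives the invariant factors.

Invariant factors (smallest first, each dividing the next): x - 3, (x - 3)^2.

Check: the last factor (x - 3)^2 is the minimal polynomial, and the product (x - 3)^3 is the characteristic polynomial.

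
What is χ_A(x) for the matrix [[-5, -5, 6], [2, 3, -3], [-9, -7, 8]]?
xI - A = [[x + 5, 5, -6], [-2, x - 3, 3], [9, 7, x - 8]].

Expanding det(xI - A) along the first row:
det(xI - A) = + (x + 5)·det([[x - 3, 3], [7, x - 8]]) - (5)·det([[-2, 3], [9, x - 8]]) + (-6)·det([[-2, x - 3], [9, 7]]).

Evaluating gives χ_A(x) = x^3 - 6x^2 + 12x - 8 = (x - 2)^3.

χ_A(x) = (x - 2)^3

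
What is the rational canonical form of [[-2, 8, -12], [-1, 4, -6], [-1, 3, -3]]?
The invariant factors of A (the non-unit diagonal entries of the Smith normal form of xI - A over ℚ[x]) are x^2(x + 1), each dividing the next. The characteristic polynomial is their product, x^2(x + 1).

The rational canonical form is the block-diagonal matrix of companion matrices C(f_i):
R = [[0, 0, 0], [1, 0, 0], [0, 1, -1]].

R = [[0, 0, 0], [1, 0, 0], [0, 1, -1]]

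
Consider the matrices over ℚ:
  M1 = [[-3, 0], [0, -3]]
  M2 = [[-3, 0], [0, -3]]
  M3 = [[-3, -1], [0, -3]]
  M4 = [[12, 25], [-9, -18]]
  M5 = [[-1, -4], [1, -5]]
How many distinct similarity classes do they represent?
2 classes: {M1, M2}, {M3, M4, M5}

Characteristic polynomials: χ_{M1} = (x + 3)^2, χ_{M2} = (x + 3)^2, χ_{M3} = (x + 3)^2, χ_{M4} = (x + 3)^2, χ_{M5} = (x + 3)^2.

{M1, M2}: invariant factors x + 3, x + 3.

{M3, M4, M5}: invariant factors (x + 3)^2.

Matrices are similar if and only if their invariant-factor lists agree; the partition into similarity classes is {M1, M2}, {M3, M4, M5}.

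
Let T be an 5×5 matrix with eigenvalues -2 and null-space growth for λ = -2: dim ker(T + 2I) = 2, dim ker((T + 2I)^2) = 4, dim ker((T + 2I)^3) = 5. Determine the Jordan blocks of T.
Jordan blocks: (-2, 3), (-2, 2)

λ = -2: successive nullity increments [2, 2, 1] count blocks of size ≥ k; block sizes are [3, 2].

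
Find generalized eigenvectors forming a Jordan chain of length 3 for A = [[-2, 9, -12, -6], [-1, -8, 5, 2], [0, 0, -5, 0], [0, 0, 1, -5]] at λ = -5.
We seek v_1 ∈ ker((A + 5I)^3) \ ker((A + 5I)^2), then set v_{i+1} = (A + 5I) v_i.

One such chain is v_1 = [[-2, 0, 1, -2]]^T, v_2 = [[-6, 3, 0, 1]]^T, v_3 = [[3, -1, 0, 0]]^T. Check: (A + 5I) v_3 = [[0, 0, 0, 0]]^T = 0.

v_1 = [[-2, 0, 1, -2]]^T, v_2 = [[-6, 3, 0, 1]]^T, v_3 = [[3, -1, 0, 0]]^T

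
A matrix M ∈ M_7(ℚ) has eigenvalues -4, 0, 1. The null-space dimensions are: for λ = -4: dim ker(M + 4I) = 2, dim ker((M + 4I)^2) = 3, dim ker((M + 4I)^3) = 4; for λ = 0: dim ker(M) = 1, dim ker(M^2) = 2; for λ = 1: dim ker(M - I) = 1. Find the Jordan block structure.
λ = -4: successive nullity increments [2, 1, 1] count blocks of size ≥ k; block sizes are [3, 1].
λ = 0: successive nullity increments [1, 1] count blocks of size ≥ k; block sizes are [2].
λ = 1: successive nullity increments [1] count blocks of size ≥ k; block sizes are [1].

Jordan blocks: (-4, 3), (-4, 1), (0, 2), (1, 1)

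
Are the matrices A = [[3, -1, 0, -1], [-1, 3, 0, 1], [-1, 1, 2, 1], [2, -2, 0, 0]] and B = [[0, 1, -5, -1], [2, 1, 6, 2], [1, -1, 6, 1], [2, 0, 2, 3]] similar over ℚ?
trace(A) = 8 but trace(B) = 10. The trace is a similarity invariant, so A and B are not similar.

No.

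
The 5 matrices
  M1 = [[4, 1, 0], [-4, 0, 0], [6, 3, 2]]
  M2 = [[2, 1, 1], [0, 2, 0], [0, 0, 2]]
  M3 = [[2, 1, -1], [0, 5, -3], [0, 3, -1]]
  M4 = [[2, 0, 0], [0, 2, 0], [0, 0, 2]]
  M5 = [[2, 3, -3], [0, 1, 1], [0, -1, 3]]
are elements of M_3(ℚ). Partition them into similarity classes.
2 classes: {M1, M2, M3, M5}, {M4}

Characteristic polynomials: χ_{M1} = (x - 2)^3, χ_{M2} = (x - 2)^3, χ_{M3} = (x - 2)^3, χ_{M4} = (x - 2)^3, χ_{M5} = (x - 2)^3.

{M1, M2, M3, M5}: invariant factors x - 2, (x - 2)^2.

{M4}: invariant factors x - 2, x - 2, x - 2.

Matrices are similar if and only if their invariant-factor lists agree; the partition into similarity classes is {M1, M2, M3, M5}, {M4}.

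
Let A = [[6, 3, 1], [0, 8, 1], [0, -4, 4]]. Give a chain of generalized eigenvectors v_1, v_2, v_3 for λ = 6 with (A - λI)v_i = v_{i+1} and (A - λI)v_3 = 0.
v_1 = [[1, 1, -1]]^T, v_2 = [[2, 1, -2]]^T, v_3 = [[1, 0, 0]]^T

We seek v_1 ∈ ker((A - 6I)^3) \ ker((A - 6I)^2), then set v_{i+1} = (A - 6I) v_i.

One such chain is v_1 = [[1, 1, -1]]^T, v_2 = [[2, 1, -2]]^T, v_3 = [[1, 0, 0]]^T. Check: (A - 6I) v_3 = [[0, 0, 0]]^T = 0.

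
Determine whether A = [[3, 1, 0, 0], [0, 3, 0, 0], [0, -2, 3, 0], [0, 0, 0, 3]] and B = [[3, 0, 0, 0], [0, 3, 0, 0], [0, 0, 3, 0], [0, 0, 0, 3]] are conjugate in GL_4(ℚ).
Both have characteristic polynomial (x - 3)^4, but the minimal polynomial of A is (x - 3)^2 while the minimal polynomial of B is x - 3. The minimal polynomial is a similarity invariant, so A and B are not similar.

No.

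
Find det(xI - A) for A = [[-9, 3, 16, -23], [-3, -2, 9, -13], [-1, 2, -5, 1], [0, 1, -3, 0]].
χ_A(x) = (x + 4)^4

xI - A = [[x + 9, -3, -16, 23], [3, x + 2, -9, 13], [1, -2, x + 5, -1], [0, -1, 3, x]].

Expanding det(xI - A) along the first row:
det(xI - A) = + (x + 9)·det([[x + 2, -9, 13], [-2, x + 5, -1], [-1, 3, x]]) - (-3)·det([[3, -9, 13], [1, x + 5, -1], [0, 3, x]]) + (-16)·det([[3, x + 2, 13], [1, -2, -1], [0, -1, x]]) - (23)·det([[3, x + 2, -9], [1, -2, x + 5], [0, -1, 3]]).

Evaluating gives χ_A(x) = x^4 + 16x^3 + 96x^2 + 256x + 256 = (x + 4)^4.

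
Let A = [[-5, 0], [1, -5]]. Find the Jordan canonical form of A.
The characteristic polynomial is det(xI - A) = (x + 5)^2, so the eigenvalues are -5 (algebraic multiplicity 2).

For λ = -5: rank(A + 5I) = 1, rank((A + 5I)^2) = 0. The eigenspace has dimension 2 - 1 = 1, so there is 1 Jordan block; the rank sequence gives block sizes [2].

Assembling the blocks gives the Jordan form J above.

J = [[-5, 1], [0, -5]]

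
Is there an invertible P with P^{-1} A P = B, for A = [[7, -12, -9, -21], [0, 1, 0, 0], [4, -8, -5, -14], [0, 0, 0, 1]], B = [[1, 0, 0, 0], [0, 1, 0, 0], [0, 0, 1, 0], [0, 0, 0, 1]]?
Both have characteristic polynomial (x - 1)^4, but the minimal polynomial of A is (x - 1)^2 while the minimal polynomial of B is x - 1. The minimal polynomial is a similarity invariant, so A and B are not similar.

No.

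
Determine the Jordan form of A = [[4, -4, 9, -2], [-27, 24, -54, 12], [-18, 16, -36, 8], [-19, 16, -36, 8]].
J = [[0, 1, 0, 0], [0, 0, 1, 0], [0, 0, 0, 0], [0, 0, 0, 0]]

The characteristic polynomial is det(xI - A) = x^4, so the eigenvalues are 0 (algebraic multiplicity 4).

For λ = 0: rank(A) = 2, rank(A^2) = 1, rank(A^3) = 0. The eigenspace has dimension 4 - 2 = 2, so there are 2 Jordan blocks; the rank sequence gives block sizes [3, 1].

Assembling the blocks gives the Jordan form J above.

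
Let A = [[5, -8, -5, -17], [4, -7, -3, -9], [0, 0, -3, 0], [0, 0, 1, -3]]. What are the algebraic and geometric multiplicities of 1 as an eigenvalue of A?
algebraic multiplicity 1, geometric multiplicity 1

The characteristic polynomial is (x - 1)(x + 3)^3, so the factor x - 1 appears with exponent 1: the algebraic multiplicity is 1.

rank(A - I) = 3, so the eigenspace has dimension 4 - 3 = 1: the geometric multiplicity is 1.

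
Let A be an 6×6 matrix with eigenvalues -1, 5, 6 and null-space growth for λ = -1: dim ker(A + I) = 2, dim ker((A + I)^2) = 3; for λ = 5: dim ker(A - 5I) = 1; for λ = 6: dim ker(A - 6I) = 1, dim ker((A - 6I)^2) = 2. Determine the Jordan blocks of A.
Jordan blocks: (-1, 2), (-1, 1), (5, 1), (6, 2)

λ = -1: successive nullity increments [2, 1] count blocks of size ≥ k; block sizes are [2, 1].
λ = 5: successive nullity increments [1] count blocks of size ≥ k; block sizes are [1].
λ = 6: successive nullity increments [1, 1] count blocks of size ≥ k; block sizes are [2].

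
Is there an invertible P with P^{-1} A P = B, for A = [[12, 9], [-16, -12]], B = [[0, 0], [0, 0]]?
No.

Both have characteristic polynomial x^2, but the minimal polynomial of A is x^2 while the minimal polynomial of B is x. The minimal polynomial is a similarity invariant, so A and B are not similar.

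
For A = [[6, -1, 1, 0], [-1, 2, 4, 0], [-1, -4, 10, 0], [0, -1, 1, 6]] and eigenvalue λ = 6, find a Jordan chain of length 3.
v_1 = [[1, 0, 1, 0]]^T, v_2 = [[1, 3, 3, 1]]^T, v_3 = [[0, -1, -1, 0]]^T

We seek v_1 ∈ ker((A - 6I)^3) \ ker((A - 6I)^2), then set v_{i+1} = (A - 6I) v_i.

One such chain is v_1 = [[1, 0, 1, 0]]^T, v_2 = [[1, 3, 3, 1]]^T, v_3 = [[0, -1, -1, 0]]^T. Check: (A - 6I) v_3 = [[0, 0, 0, 0]]^T = 0.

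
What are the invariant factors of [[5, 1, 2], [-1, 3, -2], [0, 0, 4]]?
The Jordan structure of A has elementary divisors (x - 4)^2, (x - 4). Arranging the block sizes at each eigenvalue in decreasing order and taking row products gives the invariant factors.

Invariant factors (smallest first, each dividing the next): x - 4, (x - 4)^2.

Check: the last factor (x - 4)^2 is the minimal polynomial, and the product (x - 4)^3 is the characteristic polynomial.

x - 4, (x - 4)^2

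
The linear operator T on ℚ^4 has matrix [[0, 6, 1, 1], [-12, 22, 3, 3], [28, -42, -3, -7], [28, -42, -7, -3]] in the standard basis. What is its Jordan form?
J = [[4, 1, 0, 0], [0, 4, 0, 0], [0, 0, 4, 0], [0, 0, 0, 4]]

The characteristic polynomial is det(xI - A) = (x - 4)^4, so the eigenvalues are 4 (algebraic multiplicity 4).

For λ = 4: rank(A - 4I) = 1, rank((A - 4I)^2) = 0. The eigenspace has dimension 4 - 1 = 3, so there are 3 Jordan blocks; the rank sequence gives block sizes [2, 1, 1].

Assembling the blocks gives the Jordan form J above.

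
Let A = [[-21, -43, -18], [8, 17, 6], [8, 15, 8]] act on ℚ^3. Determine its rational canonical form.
R = [[0, 0, 10], [1, 0, -9], [0, 1, 4]]

The invariant factors of A (the non-unit diagonal entries of the Smith normal form of xI - A over ℚ[x]) are (x - 2)(x^2 - 2x + 5), each dividing the next. The characteristic polynomial is their product, (x - 2)(x^2 - 2x + 5).

The rational canonical form is the block-diagonal matrix of companion matrices C(f_i):
R = [[0, 0, 10], [1, 0, -9], [0, 1, 4]].

Note the characteristic polynomial does not split into linear factors over ℚ, so A has no Jordan form over ℚ; the rational canonical form exists over any field.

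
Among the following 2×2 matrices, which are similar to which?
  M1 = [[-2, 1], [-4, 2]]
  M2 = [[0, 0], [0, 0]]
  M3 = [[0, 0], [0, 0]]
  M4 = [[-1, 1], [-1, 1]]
Characteristic polynomials: χ_{M1} = x^2, χ_{M2} = x^2, χ_{M3} = x^2, χ_{M4} = x^2.

{M1, M4}: invariant factors x^2.

{M2, M3}: invariant factors x, x.

Matrices are similar if and only if their invariant-factor lists agree; the partition into similarity classes is {M1, M4}, {M2, M3}.

2 classes: {M1, M4}, {M2, M3}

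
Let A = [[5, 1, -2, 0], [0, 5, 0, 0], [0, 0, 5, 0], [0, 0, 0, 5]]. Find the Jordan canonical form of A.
The characteristic polynomial is det(xI - A) = (x - 5)^4, so the eigenvalues are 5 (algebraic multiplicity 4).

For λ = 5: rank(A - 5I) = 1, rank((A - 5I)^2) = 0. The eigenspace has dimension 4 - 1 = 3, so there are 3 Jordan blocks; the rank sequence gives block sizes [2, 1, 1].

Assembling the blocks gives the Jordan form J above.

J = [[5, 1, 0, 0], [0, 5, 0, 0], [0, 0, 5, 0], [0, 0, 0, 5]]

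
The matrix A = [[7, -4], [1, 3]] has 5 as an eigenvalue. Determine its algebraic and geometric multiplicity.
The characteristic polynomial is (x - 5)^2, so the factor x - 5 appears with exponent 2: the algebraic multiplicity is 2.

rank(A - 5I) = 1, so the eigenspace has dimension 2 - 1 = 1: the geometric multiplicity is 1.

Since 1 < 2, A is not diagonalizable.

algebraic multiplicity 2, geometric multiplicity 1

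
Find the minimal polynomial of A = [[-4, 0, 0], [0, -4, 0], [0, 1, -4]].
The characteristic polynomial factors as (x + 4)^3. The minimal polynomial is ∏(x - λ)^{k_λ} where k_λ is the size of the largest Jordan block at λ.

For λ = -4: rank(A + 4I) = 1, and the largest Jordan block has size 2 (the smallest k with rank((A + 4I)^k) = rank((A + 4I)^(k+1))).

So m_A(x) = (x + 4)^2.

m_A(x) = (x + 4)^2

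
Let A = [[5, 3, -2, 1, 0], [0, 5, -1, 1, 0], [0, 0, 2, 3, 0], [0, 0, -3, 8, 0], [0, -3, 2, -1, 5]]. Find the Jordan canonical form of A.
J = [[5, 1, 0, 0, 0], [0, 5, 0, 0, 0], [0, 0, 5, 1, 0], [0, 0, 0, 5, 0], [0, 0, 0, 0, 5]]

The characteristic polynomial is det(xI - A) = (x - 5)^5, so the eigenvalues are 5 (algebraic multiplicity 5).

For λ = 5: rank(A - 5I) = 2, rank((A - 5I)^2) = 0. The eigenspace has dimension 5 - 2 = 3, so there are 3 Jordan blocks; the rank sequence gives block sizes [2, 2, 1].

Assembling the blocks gives the Jordan form J above.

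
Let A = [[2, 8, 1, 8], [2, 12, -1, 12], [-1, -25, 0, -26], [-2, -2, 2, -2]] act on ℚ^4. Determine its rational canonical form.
R = [[2, 0, 0, 0], [0, 0, 0, 24], [0, 1, 0, -28], [0, 0, 1, 10]]

The invariant factors of A (the non-unit diagonal entries of the Smith normal form of xI - A over ℚ[x]) are x - 2, (x - 6)(x - 2)^2, each dividing the next. The characteristic polynomial is their product, (x - 6)(x - 2)^3.

The rational canonical form is the block-diagonal matrix of companion matrices C(f_i):
R = [[2, 0, 0, 0], [0, 0, 0, 24], [0, 1, 0, -28], [0, 0, 1, 10]].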